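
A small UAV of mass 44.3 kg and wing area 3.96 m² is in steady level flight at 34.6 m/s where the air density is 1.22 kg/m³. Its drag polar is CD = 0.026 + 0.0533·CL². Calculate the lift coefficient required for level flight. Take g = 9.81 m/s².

CL = 0.15

In steady level flight, lift balances weight: W = mg = 44.3 × 9.81 = 434.58 N.
q = ½ρv² = ½ × 1.22 × 34.6² = 730.3 Pa.
Required CL = L/(qS) = 434.58/(730.3·3.96) = 0.1503.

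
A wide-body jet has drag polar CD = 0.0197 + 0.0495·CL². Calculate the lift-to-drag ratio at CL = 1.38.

CD = 0.0197 + 0.0495 × 1.38² = 0.114
L/D = CL/CD = 1.38 / 0.114 = 12.1

L/D = 12.1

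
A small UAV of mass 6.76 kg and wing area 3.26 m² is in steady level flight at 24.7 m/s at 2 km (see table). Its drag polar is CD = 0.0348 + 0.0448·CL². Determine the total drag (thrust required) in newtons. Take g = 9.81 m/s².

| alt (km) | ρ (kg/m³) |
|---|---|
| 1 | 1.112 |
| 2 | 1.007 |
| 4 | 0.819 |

At 2 km, from the table: ρ = 1.007 kg/m³.
Weight W = mg = 6.76 × 9.81 = 66.316 N; in level flight L = W.
q = ½ρv² = ½ × 1.007 × 24.7² = 307.2 Pa.
CL = 2W/(ρv²S) = 2×66.316/(1.007×24.7²×3.26) = 0.06622.
CD = 0.0348 + 0.0448 × 0.06622² = 0.035.
D = q·S·CD = 307.2 × 3.26 × 0.035 = 35.05 N

D = 35 N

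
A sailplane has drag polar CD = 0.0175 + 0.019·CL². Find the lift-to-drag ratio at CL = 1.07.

CD = 0.0175 + 0.019 × 1.07² = 0.03925
L/D = CL/CD = 1.07 / 0.03925 = 27.3

L/D = 27.3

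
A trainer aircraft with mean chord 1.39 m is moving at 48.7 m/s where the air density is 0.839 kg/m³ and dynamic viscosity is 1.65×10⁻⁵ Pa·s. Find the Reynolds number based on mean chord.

Re = ρ·v·c/μ = 0.839 × 48.7 × 1.39 / (1.65×10⁻⁵) = 3.44×10^6

Re = 3.44×10^6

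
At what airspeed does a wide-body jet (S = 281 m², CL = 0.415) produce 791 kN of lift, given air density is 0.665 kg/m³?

L = ½ρv²S·CL ⇒ v = √(2L/(ρ·S·CL))
v = √(2 × 7.91×10^5 / (0.665 × 281 × 0.415)) = √20400 = 143 m/s

v = 143 m/s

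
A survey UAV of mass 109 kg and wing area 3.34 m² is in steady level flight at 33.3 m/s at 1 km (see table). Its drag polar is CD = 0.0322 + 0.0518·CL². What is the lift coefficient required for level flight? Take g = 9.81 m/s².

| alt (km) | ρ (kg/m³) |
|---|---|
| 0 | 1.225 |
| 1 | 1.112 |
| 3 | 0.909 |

At 1 km, from the table: ρ = 1.112 kg/m³.
In steady level flight, lift balances weight: W = mg = 109 × 9.81 = 1069.3 N.
Dynamic pressure q = 0.5 × 1.112 × 33.3² = 616.5 Pa.
Required CL = L/(qS) = 1069.3/(616.5·3.34) = 0.5193.

CL = 0.519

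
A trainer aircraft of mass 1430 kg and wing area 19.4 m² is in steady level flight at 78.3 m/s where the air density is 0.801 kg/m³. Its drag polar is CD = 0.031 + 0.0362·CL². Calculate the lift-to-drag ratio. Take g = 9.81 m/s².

L/D = 8.63

In steady level flight, lift balances weight: W = mg = 1430 × 9.81 = 14028 N.
Dynamic pressure q = 0.5 × 0.801 × 78.3² = 2455 Pa.
CL = 2W/(ρv²S) = 2×14028/(0.801×78.3²×19.4) = 0.2945.
CD = 0.031 + 0.0362 × 0.2945² = 0.03414.
L/D = CL/CD = 0.2945 / 0.03414 = 8.63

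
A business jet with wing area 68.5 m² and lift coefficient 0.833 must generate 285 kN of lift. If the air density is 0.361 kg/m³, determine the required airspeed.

v = 166 m/s

L = ½ρv²S·CL ⇒ v = √(2L/(ρ·S·CL))
v = √(2 × 2.85×10^5 / (0.361 × 68.5 × 0.833)) = √27670 = 166 m/s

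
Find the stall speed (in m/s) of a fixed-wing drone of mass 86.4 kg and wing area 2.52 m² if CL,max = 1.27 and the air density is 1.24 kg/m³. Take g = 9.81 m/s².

At stall, lift equals weight: L = W = m·g = 86.4 × 9.81 = 847.6 N.
From L = ½ρV²S·CL,max = W: V_stall = √(2W/(ρSCL,max)) = √(2·847.6/(1.24·2.52·1.27))
V_stall = √427.2 = 20.7 m/s

V_stall = 20.7 m/s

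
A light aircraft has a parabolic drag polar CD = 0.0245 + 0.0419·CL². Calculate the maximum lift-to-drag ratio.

(L/D)max = 15.6

For CD = CD0 + K·CL², (L/D)max occurs at CL* = √(CD0/K) and equals 1/(2√(K·CD0)).
(L/D)max = 1/(2√(0.0419 × 0.0245)) = 1/(2 × 0.03204) = 15.6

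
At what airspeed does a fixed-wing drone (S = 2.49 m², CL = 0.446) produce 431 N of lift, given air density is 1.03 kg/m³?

v = 27.5 m/s

L = ½ρv²S·CL ⇒ v = √(2L/(ρ·S·CL))
v = √(2 × 431 / (1.03 × 2.49 × 0.446)) = √753.6 = 27.5 m/s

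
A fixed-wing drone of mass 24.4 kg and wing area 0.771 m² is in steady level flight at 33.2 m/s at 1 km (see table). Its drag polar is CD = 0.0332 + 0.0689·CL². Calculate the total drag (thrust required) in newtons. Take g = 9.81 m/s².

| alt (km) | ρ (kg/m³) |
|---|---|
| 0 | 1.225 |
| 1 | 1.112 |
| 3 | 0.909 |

At 1 km, from the table: ρ = 1.112 kg/m³.
Weight W = mg = 24.4 × 9.81 = 239.36 N; in level flight L = W.
Dynamic pressure q = 0.5 × 1.112 × 33.2² = 612.8 Pa.
Required CL = L/(qS) = 239.36/(612.8·0.771) = 0.5066.
CD = 0.0332 + 0.0689 × 0.5066² = 0.05088.
D = q·S·CD = 612.8 × 0.771 × 0.05088 = 24.04 N

D = 24 N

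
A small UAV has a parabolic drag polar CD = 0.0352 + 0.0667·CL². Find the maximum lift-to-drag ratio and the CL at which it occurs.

For CD = CD0 + K·CL², (L/D)max occurs at CL* = √(CD0/K) and equals 1/(2√(K·CD0)).
(L/D)max = 1/(2√(0.0667 × 0.0352)) = 1/(2 × 0.04845) = 10.3
CL* = √(0.0352/0.0667) = 0.726

(L/D)max = 10.3, at CL = 0.726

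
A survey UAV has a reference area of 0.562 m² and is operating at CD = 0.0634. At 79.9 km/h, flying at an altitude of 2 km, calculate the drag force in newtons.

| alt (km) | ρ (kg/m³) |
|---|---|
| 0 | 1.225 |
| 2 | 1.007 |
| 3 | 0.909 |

D = 8.84 N

At 2 km, from the table: ρ = 1.007 kg/m³.
Convert speed: v = 79.9 km/h ÷ 3.6 = 22.19 m/s.
Dynamic pressure q = ½ρv² = ½ × 1.007 × 22.19² = 248 Pa.
D = q·S·CD = 248 × 0.562 × 0.0634 = 8.84 N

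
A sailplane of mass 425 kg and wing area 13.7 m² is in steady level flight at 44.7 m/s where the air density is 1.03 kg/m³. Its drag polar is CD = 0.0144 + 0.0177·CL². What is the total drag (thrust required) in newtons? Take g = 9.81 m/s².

D = 225 N

Level flight ⇒ L = W = m·g = 425 × 9.81 = 4169.2 N.
q = ½ρv² = ½ × 1.03 × 44.7² = 1029 Pa.
CL = 2W/(ρv²S) = 2×4169.2/(1.03×44.7²×13.7) = 0.2957.
CD = 0.0144 + 0.0177 × 0.2957² = 0.01595.
D = q·S·CD = 1029 × 13.7 × 0.01595 = 224.8 N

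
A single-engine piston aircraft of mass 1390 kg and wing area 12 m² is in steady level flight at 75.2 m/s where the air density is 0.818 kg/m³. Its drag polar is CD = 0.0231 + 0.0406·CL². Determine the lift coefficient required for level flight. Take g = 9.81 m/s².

In steady level flight, lift balances weight: W = mg = 1390 × 9.81 = 13636 N.
q = ½ρv² = ½ × 0.818 × 75.2² = 2313 Pa.
CL = 2W/(ρv²S) = 2×13636/(0.818×75.2²×12) = 0.4913.

CL = 0.491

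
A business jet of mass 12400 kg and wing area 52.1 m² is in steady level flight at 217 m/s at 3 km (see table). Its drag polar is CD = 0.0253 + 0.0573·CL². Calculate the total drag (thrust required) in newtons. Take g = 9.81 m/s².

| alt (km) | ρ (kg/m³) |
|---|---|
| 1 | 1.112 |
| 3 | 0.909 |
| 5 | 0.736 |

At 3 km, from the table: ρ = 0.909 kg/m³.
Level flight ⇒ L = W = m·g = 12400 × 9.81 = 1.2164×10^5 N.
Dynamic pressure q = 0.5 × 0.909 × 217² = 21400 Pa.
CL = 2W/(ρv²S) = 2×1.2164×10^5/(0.909×217²×52.1) = 0.1091.
CD = 0.0253 + 0.0573 × 0.1091² = 0.02598.
D = q·S·CD = 21400 × 52.1 × 0.02598 = 28970 N

D = 29000 N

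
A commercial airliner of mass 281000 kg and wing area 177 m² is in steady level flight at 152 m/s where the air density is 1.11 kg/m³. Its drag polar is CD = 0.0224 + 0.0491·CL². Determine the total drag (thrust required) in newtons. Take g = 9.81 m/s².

In steady level flight, lift balances weight: W = mg = 281000 × 9.81 = 2.7566×10^6 N.
Dynamic pressure q = 0.5 × 1.11 × 152² = 12820 Pa.
Required CL = L/(qS) = 2.7566×10^6/(12820·177) = 1.215.
CD = 0.0224 + 0.0491 × 1.215² = 0.09483.
D = q·S·CD = 12820 × 177 × 0.09483 = 2.152×10^5 N

D = 2.15×10^5 N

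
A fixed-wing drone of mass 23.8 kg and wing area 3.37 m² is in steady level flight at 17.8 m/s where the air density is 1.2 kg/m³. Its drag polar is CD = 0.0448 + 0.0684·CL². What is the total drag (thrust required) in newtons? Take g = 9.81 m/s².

In steady level flight, lift balances weight: W = mg = 23.8 × 9.81 = 233.48 N.
Dynamic pressure q = 0.5 × 1.2 × 17.8² = 190.1 Pa.
CL = 2W/(ρv²S) = 2×233.48/(1.2×17.8²×3.37) = 0.3644.
CD = 0.0448 + 0.0684 × 0.3644² = 0.05388.
D = q·S·CD = 190.1 × 3.37 × 0.05388 = 34.52 N

D = 34.5 N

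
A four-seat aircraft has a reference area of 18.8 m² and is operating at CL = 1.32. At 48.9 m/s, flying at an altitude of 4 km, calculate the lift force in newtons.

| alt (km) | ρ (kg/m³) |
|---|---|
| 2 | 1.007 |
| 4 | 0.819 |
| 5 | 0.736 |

At 4 km, from the table: ρ = 0.819 kg/m³.
Dynamic pressure q = ½ρv² = ½ × 0.819 × 48.9² = 979.2 Pa.
L = q·S·CL = 979.2 × 18.8 × 1.32 = 24300 N ≈ 24.3 kN

L = 24300 N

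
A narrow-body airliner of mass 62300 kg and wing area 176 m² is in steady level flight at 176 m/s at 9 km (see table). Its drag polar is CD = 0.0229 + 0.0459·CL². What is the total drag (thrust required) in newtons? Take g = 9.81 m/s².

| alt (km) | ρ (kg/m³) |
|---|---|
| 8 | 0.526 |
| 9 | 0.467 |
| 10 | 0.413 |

At 9 km, from the table: ρ = 0.467 kg/m³.
Weight W = mg = 62300 × 9.81 = 6.1116×10^5 N; in level flight L = W.
Dynamic pressure q = 0.5 × 0.467 × 176² = 7233 Pa.
CL = 2W/(ρv²S) = 2×6.1116×10^5/(0.467×176²×176) = 0.4801.
CD = 0.0229 + 0.0459 × 0.4801² = 0.03348.
D = q·S·CD = 7233 × 176 × 0.03348 = 42620 N

D = 42600 N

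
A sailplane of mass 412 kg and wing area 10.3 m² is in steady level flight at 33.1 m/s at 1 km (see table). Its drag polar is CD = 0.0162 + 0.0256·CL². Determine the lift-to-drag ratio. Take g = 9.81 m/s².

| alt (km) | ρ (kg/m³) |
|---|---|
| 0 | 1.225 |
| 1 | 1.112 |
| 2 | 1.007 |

At 1 km, from the table: ρ = 1.112 kg/m³.
In steady level flight, lift balances weight: W = mg = 412 × 9.81 = 4041.7 N.
q = ½ρv² = ½ × 1.112 × 33.1² = 609.2 Pa.
CL = W/(q·S) = 4041.7 / (609.2 × 10.3) = 0.6442.
CD = 0.0162 + 0.0256 × 0.6442² = 0.02682.
L/D = CL/CD = 0.6442 / 0.02682 = 24

L/D = 24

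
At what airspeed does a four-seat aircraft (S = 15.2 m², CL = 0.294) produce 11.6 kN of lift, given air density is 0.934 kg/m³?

v = 74.6 m/s

L = ½ρv²S·CL ⇒ v = √(2L/(ρ·S·CL))
v = √(2 × 11600 / (0.934 × 15.2 × 0.294)) = √5558 = 74.6 m/s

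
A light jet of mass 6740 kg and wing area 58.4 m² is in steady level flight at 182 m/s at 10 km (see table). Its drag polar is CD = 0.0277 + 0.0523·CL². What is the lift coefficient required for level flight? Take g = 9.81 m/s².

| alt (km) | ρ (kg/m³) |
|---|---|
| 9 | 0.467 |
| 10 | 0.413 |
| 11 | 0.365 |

At 10 km, from the table: ρ = 0.413 kg/m³.
Weight W = mg = 6740 × 9.81 = 66119 N; in level flight L = W.
q = ½ρv² = ½ × 0.413 × 182² = 6840 Pa.
CL = 2W/(ρv²S) = 2×66119/(0.413×182²×58.4) = 0.1655.

CL = 0.166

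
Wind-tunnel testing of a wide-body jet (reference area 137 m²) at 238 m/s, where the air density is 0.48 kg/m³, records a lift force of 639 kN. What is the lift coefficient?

From L = ½ρv²S·CL, rearranging gives CL = 2L/(ρv²S).
CL = 2 × 6.39×10^5 / (0.48 × 238² × 137) = 0.343

CL = 0.343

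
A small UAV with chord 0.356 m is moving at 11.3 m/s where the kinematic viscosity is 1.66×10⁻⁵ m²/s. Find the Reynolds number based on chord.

Re = v·c/ν = 11.3 × 0.356 / (1.66×10⁻⁵) = 2.42×10^5

Re = 2.42×10^5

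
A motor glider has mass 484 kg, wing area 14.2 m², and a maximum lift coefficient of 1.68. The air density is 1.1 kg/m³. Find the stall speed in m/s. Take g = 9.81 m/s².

V_stall = 19 m/s

Weight W = mg = 484 × 9.81 = 4748 N.
V_stall = √(2W/(ρ·S·CL,max)) = √(2 × 4748 / (1.1 × 14.2 × 1.68))
V_stall = √361.9 = 19 m/s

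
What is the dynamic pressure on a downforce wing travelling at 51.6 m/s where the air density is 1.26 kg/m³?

q = ½ρv² = ½ × 1.26 × 51.6² = 1680 Pa

q = 1680 Pa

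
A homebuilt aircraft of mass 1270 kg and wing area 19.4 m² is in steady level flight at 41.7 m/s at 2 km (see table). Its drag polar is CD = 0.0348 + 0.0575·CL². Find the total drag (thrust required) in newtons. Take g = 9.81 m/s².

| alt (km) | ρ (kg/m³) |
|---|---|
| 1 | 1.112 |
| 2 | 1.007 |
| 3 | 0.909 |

At 2 km, from the table: ρ = 1.007 kg/m³.
Weight W = mg = 1270 × 9.81 = 12459 N; in level flight L = W.
Dynamic pressure q = 0.5 × 1.007 × 41.7² = 875.5 Pa.
Required CL = L/(qS) = 12459/(875.5·19.4) = 0.7335.
CD = 0.0348 + 0.0575 × 0.7335² = 0.06574.
D = q·S·CD = 875.5 × 19.4 × 0.06574 = 1117 N

D = 1120 N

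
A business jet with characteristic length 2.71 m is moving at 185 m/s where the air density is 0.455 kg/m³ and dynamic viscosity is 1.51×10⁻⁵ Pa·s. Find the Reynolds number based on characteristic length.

Re = 1.51×10^7

Re = ρ·v·c/μ = 0.455 × 185 × 2.71 / (1.51×10⁻⁵) = 1.51×10^7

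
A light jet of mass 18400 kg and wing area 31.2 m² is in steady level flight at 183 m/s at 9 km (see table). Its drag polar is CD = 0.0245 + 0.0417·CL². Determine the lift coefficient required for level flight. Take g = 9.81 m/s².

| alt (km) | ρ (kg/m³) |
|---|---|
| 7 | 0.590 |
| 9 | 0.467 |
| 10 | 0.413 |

At 9 km, from the table: ρ = 0.467 kg/m³.
Weight W = mg = 18400 × 9.81 = 1.805×10^5 N; in level flight L = W.
q = ½ρv² = ½ × 0.467 × 183² = 7820 Pa.
CL = 2W/(ρv²S) = 2×1.805×10^5/(0.467×183²×31.2) = 0.7398.

CL = 0.74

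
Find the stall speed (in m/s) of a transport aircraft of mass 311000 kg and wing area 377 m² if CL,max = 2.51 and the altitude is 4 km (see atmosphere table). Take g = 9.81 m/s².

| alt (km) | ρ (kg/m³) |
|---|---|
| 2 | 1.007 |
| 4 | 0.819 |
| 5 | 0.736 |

At 4 km, from the table: ρ = 0.819 kg/m³.
At stall, lift equals weight: L = W = m·g = 311000 × 9.81 = 3.051×10^6 N.
From L = ½ρV²S·CL,max = W: V_stall = √(2W/(ρSCL,max)) = √(2·3.051×10^6/(0.819·377·2.51))
V_stall = √7873 = 88.7 m/s

V_stall = 88.7 m/s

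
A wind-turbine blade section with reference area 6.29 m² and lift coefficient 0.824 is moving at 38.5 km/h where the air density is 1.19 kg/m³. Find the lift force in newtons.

L = 353 N

Convert speed: v = 38.5 km/h ÷ 3.6 = 10.69 m/s.
Dynamic pressure q = ½ρv² = ½ × 1.19 × 10.69² = 68.05 Pa.
L = q·S·CL = 68.05 × 6.29 × 0.824 = 353 N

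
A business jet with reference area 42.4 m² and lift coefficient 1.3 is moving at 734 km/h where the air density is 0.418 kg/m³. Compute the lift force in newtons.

L = 4.79×10^5 N

Convert speed: v = 734 km/h ÷ 3.6 = 203.9 m/s.
Dynamic pressure q = ½ρv² = ½ × 0.418 × 203.9² = 8688 Pa.
L = q·S·CL = 8688 × 42.4 × 1.3 = 4.79×10^5 N ≈ 479 kN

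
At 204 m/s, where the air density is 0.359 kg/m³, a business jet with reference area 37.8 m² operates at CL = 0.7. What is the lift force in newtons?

L = 1.98×10^5 N

L = ½ρv²S·CL = ½ × 0.359 × 204² × 37.8 × 0.7 = 1.98×10^5 N ≈ 198 kN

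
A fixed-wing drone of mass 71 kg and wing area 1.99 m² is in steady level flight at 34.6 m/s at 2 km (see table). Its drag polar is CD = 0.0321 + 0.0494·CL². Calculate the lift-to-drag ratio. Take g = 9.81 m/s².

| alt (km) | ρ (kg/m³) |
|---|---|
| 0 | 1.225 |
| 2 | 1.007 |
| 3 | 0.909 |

L/D = 11.9

At 2 km, from the table: ρ = 1.007 kg/m³.
In steady level flight, lift balances weight: W = mg = 71 × 9.81 = 696.51 N.
q = ½ρv² = ½ × 1.007 × 34.6² = 602.8 Pa.
CL = W/(q·S) = 696.51 / (602.8 × 1.99) = 0.5807.
CD = 0.0321 + 0.0494 × 0.5807² = 0.04876.
L/D = CL/CD = 0.5807 / 0.04876 = 11.9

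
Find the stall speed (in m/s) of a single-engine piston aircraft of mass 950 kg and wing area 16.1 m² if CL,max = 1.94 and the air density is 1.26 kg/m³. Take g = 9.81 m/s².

V_stall = 21.8 m/s

At stall, lift equals weight: L = W = m·g = 950 × 9.81 = 9320 N.
From L = ½ρV²S·CL,max = W: V_stall = √(2W/(ρSCL,max)) = √(2·9320/(1.26·16.1·1.94))
V_stall = √473.6 = 21.8 m/s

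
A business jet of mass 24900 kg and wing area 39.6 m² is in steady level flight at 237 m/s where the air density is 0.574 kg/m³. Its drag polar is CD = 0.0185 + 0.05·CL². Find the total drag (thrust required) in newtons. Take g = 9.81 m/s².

In steady level flight, lift balances weight: W = mg = 24900 × 9.81 = 2.4427×10^5 N.
q = ½ρv² = ½ × 0.574 × 237² = 16120 Pa.
CL = 2W/(ρv²S) = 2×2.4427×10^5/(0.574×237²×39.6) = 0.3826.
CD = 0.0185 + 0.05 × 0.3826² = 0.02582.
D = q·S·CD = 16120 × 39.6 × 0.02582 = 16480 N

D = 16500 N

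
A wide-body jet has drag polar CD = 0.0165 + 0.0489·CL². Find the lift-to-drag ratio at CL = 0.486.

L/D = 17.3

CD = 0.0165 + 0.0489 × 0.486² = 0.02805
L/D = CL/CD = 0.486 / 0.02805 = 17.3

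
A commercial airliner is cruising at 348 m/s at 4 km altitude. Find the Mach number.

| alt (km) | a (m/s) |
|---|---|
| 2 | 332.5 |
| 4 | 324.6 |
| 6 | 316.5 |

At 4 km, from the table: a = 324.6 m/s.
M = v/a = 348 / 324.6 = 1.07

M = 1.07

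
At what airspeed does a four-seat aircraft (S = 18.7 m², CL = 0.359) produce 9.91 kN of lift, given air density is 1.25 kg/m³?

v = 48.6 m/s

L = ½ρv²S·CL ⇒ v = √(2L/(ρ·S·CL))
v = √(2 × 9910 / (1.25 × 18.7 × 0.359)) = √2362 = 48.6 m/s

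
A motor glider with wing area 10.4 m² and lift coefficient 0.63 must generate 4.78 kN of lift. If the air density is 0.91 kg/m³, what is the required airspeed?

v = 40 m/s

L = ½ρv²S·CL ⇒ v = √(2L/(ρ·S·CL))
v = √(2 × 4780 / (0.91 × 10.4 × 0.63)) = √1603 = 40 m/s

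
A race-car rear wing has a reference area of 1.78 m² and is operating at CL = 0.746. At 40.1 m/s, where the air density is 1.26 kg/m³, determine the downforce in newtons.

L = 1350 N

Dynamic pressure q = ½ρv² = ½ × 1.26 × 40.1² = 1013 Pa.
L = q·S·CL = 1013 × 1.78 × 0.746 = 1350 N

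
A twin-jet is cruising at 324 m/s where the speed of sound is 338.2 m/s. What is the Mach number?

M = 0.958

M = v/a = 324 / 338.2 = 0.958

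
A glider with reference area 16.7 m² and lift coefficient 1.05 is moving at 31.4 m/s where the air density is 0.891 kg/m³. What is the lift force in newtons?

L = 7700 N

L = ½ρv²S·CL = ½ × 0.891 × 31.4² × 16.7 × 1.05 = 7700 N ≈ 7.7 kN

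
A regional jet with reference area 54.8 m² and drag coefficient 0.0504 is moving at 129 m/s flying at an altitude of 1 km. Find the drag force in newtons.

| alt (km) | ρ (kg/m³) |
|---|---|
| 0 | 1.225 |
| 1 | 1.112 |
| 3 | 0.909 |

At 1 km, from the table: ρ = 1.112 kg/m³.
D = ½ρv²S·CD = ½ × 1.112 × 129² × 54.8 × 0.0504 = 25600 N ≈ 25.6 kN

D = 25600 N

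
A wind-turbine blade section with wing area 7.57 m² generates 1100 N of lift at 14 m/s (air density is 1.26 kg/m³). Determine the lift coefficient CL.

From L = ½ρv²S·CL, rearranging gives CL = 2L/(ρv²S).
CL = 2 × 1100 / (1.26 × 14² × 7.57) = 1.18

CL = 1.18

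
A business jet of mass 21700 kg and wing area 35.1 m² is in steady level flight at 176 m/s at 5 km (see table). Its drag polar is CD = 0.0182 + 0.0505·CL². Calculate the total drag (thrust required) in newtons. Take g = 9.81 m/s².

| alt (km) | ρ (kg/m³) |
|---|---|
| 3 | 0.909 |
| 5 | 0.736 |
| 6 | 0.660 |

D = 13000 N

At 5 km, from the table: ρ = 0.736 kg/m³.
Level flight ⇒ L = W = m·g = 21700 × 9.81 = 2.1288×10^5 N.
q = ½ρv² = ½ × 0.736 × 176² = 11400 Pa.
Required CL = L/(qS) = 2.1288×10^5/(11400·35.1) = 0.532.
CD = 0.0182 + 0.0505 × 0.532² = 0.0325.
D = q·S·CD = 11400 × 35.1 × 0.0325 = 13000 N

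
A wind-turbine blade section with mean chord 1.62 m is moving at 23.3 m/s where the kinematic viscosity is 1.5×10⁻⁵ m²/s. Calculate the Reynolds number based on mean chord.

Re = 2.52×10^6

Re = v·c/ν = 23.3 × 1.62 / (1.5×10⁻⁵) = 2.52×10^6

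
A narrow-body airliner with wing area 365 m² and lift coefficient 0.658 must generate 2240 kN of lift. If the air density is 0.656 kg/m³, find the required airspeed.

v = 169 m/s

L = ½ρv²S·CL ⇒ v = √(2L/(ρ·S·CL))
v = √(2 × 2.24×10^6 / (0.656 × 365 × 0.658)) = √28440 = 169 m/s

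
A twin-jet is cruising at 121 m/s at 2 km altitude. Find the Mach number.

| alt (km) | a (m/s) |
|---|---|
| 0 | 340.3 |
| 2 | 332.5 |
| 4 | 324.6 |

M = 0.364

At 2 km, from the table: a = 332.5 m/s.
M = v/a = 121 / 332.5 = 0.364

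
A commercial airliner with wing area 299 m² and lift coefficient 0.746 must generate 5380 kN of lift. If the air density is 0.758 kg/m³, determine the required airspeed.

L = ½ρv²S·CL ⇒ v = √(2L/(ρ·S·CL))
v = √(2 × 5.38×10^6 / (0.758 × 299 × 0.746)) = √63640 = 252 m/s

v = 252 m/s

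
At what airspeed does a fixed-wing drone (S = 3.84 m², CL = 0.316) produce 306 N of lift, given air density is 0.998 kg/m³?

v = 22.5 m/s

L = ½ρv²S·CL ⇒ v = √(2L/(ρ·S·CL))
v = √(2 × 306 / (0.998 × 3.84 × 0.316)) = √505.4 = 22.5 m/s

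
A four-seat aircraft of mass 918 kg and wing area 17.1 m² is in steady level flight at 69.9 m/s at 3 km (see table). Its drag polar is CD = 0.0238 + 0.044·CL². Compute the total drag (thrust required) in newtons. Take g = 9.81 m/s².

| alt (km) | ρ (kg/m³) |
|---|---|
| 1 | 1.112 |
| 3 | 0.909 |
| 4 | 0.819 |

At 3 km, from the table: ρ = 0.909 kg/m³.
Level flight ⇒ L = W = m·g = 918 × 9.81 = 9005.6 N.
Dynamic pressure q = 0.5 × 0.909 × 69.9² = 2221 Pa.
Required CL = L/(qS) = 9005.6/(2221·17.1) = 0.2372.
CD = 0.0238 + 0.044 × 0.2372² = 0.02627.
D = q·S·CD = 2221 × 17.1 × 0.02627 = 997.7 N

D = 998 N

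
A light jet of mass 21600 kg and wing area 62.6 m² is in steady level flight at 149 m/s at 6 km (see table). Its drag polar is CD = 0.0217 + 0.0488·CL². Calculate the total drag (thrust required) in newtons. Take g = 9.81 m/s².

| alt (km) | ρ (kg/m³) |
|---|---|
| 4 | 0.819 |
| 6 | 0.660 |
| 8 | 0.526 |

D = 14700 N

At 6 km, from the table: ρ = 0.660 kg/m³.
In steady level flight, lift balances weight: W = mg = 21600 × 9.81 = 2.119×10^5 N.
Dynamic pressure q = 0.5 × 0.66 × 149² = 7326 Pa.
CL = W/(q·S) = 2.119×10^5 / (7326 × 62.6) = 0.462.
CD = 0.0217 + 0.0488 × 0.462² = 0.03212.
D = q·S·CD = 7326 × 62.6 × 0.03212 = 14730 N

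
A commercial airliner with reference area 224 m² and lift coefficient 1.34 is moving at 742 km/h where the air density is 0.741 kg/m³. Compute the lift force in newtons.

Convert speed: v = 742 km/h ÷ 3.6 = 206.1 m/s.
Dynamic pressure q = ½ρv² = ½ × 0.741 × 206.1² = 15740 Pa.
L = q·S·CL = 15740 × 224 × 1.34 = 4.72×10^6 N ≈ 4720 kN

L = 4.72×10^6 N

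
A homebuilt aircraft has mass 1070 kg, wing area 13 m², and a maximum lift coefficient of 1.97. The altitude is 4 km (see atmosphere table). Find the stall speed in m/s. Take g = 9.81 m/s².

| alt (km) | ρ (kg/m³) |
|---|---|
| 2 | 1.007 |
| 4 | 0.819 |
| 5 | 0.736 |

At 4 km, from the table: ρ = 0.819 kg/m³.
At stall, lift equals weight: L = W = m·g = 1070 × 9.81 = 10500 N.
V_stall = √(2W/(ρ·S·CL,max)) = √(2 × 10500 / (0.819 × 13 × 1.97))
V_stall = √1001 = 31.6 m/s

V_stall = 31.6 m/s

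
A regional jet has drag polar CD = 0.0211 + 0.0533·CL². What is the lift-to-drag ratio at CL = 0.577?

CD = 0.0211 + 0.0533 × 0.577² = 0.03885
L/D = CL/CD = 0.577 / 0.03885 = 14.9

L/D = 14.9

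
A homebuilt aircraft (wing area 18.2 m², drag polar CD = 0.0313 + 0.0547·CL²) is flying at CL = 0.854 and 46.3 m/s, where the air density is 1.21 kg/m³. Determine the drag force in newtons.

D = 1680 N

CD = 0.0313 + 0.0547 × 0.854² = 0.07119
D = ½ρv²S·CD = ½ × 1.21 × 46.3² × 18.2 × 0.07119 = 1680 N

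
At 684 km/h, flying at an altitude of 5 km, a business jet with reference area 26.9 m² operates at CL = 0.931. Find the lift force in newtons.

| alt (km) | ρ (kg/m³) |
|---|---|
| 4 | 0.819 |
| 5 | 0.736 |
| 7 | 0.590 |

L = 3.33×10^5 N

At 5 km, from the table: ρ = 0.736 kg/m³.
Convert speed: v = 684 km/h ÷ 3.6 = 190 m/s.
Dynamic pressure q = ½ρv² = ½ × 0.736 × 190² = 13280 Pa.
L = q·S·CL = 13280 × 26.9 × 0.931 = 3.33×10^5 N ≈ 333 kN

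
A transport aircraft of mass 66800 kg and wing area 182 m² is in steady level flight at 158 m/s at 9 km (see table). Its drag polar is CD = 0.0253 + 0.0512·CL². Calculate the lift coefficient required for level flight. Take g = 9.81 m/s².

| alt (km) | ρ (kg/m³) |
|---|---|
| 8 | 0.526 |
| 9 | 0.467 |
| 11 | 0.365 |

At 9 km, from the table: ρ = 0.467 kg/m³.
Weight W = mg = 66800 × 9.81 = 6.5531×10^5 N; in level flight L = W.
Dynamic pressure q = 0.5 × 0.467 × 158² = 5829 Pa.
CL = W/(q·S) = 6.5531×10^5 / (5829 × 182) = 0.6177.

CL = 0.618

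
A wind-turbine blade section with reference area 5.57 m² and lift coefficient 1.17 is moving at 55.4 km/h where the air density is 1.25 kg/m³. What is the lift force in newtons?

Convert speed: v = 55.4 km/h ÷ 3.6 = 15.39 m/s.
Dynamic pressure q = ½ρv² = ½ × 1.25 × 15.39² = 148 Pa.
L = q·S·CL = 148 × 5.57 × 1.17 = 965 N

L = 965 N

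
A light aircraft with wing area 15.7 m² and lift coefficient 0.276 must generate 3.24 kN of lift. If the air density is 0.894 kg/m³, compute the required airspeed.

v = 40.9 m/s

L = ½ρv²S·CL ⇒ v = √(2L/(ρ·S·CL))
v = √(2 × 3240 / (0.894 × 15.7 × 0.276)) = √1673 = 40.9 m/s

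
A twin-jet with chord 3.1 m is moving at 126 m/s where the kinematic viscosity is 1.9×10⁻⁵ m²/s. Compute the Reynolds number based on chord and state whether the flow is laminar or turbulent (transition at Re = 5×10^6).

Re = v·c/ν = 126 × 3.1 / (1.9×10⁻⁵) = 2.06×10^7
Since 2.06×10^7 > 5×10^6, the flow is turbulent.

Re = 2.06×10^7 (turbulent)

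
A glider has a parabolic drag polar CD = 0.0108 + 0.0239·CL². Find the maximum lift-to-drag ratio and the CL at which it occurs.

For CD = CD0 + K·CL², (L/D)max occurs at CL* = √(CD0/K) and equals 1/(2√(K·CD0)).
(L/D)max = 1/(2√(0.0239 × 0.0108)) = 1/(2 × 0.01607) = 31.1
CL* = √(0.0108/0.0239) = 0.672

(L/D)max = 31.1, at CL = 0.672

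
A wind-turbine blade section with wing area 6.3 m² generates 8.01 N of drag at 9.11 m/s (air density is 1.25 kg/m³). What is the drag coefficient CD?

From D = ½ρv²S·CD, rearranging gives CD = 2D/(ρv²S).
CD = 2 × 8.01 / (1.25 × 9.11² × 6.3) = 0.0245

CD = 0.0245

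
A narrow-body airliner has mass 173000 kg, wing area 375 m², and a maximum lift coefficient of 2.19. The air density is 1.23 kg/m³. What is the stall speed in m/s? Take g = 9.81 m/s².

At stall, lift equals weight: L = W = m·g = 173000 × 9.81 = 1.697×10^6 N.
From L = ½ρV²S·CL,max = W: V_stall = √(2W/(ρSCL,max)) = √(2·1.697×10^6/(1.23·375·2.19))
V_stall = √3360 = 58 m/s

V_stall = 58 m/s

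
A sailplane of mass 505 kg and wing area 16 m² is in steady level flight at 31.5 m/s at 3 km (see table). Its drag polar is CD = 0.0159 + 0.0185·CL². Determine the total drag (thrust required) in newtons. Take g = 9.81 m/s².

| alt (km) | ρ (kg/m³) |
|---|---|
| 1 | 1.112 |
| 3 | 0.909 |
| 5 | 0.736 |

At 3 km, from the table: ρ = 0.909 kg/m³.
Level flight ⇒ L = W = m·g = 505 × 9.81 = 4954.1 N.
Dynamic pressure q = 0.5 × 0.909 × 31.5² = 451 Pa.
CL = W/(q·S) = 4954.1 / (451 × 16) = 0.6866.
CD = 0.0159 + 0.0185 × 0.6866² = 0.02462.
D = q·S·CD = 451 × 16 × 0.02462 = 177.7 N

D = 178 N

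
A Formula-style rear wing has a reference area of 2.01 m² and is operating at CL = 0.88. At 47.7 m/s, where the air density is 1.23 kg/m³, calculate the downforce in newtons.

L = 2480 N

L = ½ρv²S·CL = ½ × 1.23 × 47.7² × 2.01 × 0.88 = 2480 N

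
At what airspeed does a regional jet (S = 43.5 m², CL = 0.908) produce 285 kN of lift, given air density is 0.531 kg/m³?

v = 165 m/s

L = ½ρv²S·CL ⇒ v = √(2L/(ρ·S·CL))
v = √(2 × 2.85×10^5 / (0.531 × 43.5 × 0.908)) = √27180 = 165 m/s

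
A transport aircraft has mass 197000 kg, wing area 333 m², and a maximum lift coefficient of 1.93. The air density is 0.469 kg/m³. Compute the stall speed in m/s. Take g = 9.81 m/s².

V_stall = 113 m/s

Weight W = mg = 197000 × 9.81 = 1.933×10^6 N.
V_stall = √(2W/(ρ·S·CL,max)) = √(2 × 1.933×10^6 / (0.469 × 333 × 1.93))
V_stall = √12820 = 113 m/s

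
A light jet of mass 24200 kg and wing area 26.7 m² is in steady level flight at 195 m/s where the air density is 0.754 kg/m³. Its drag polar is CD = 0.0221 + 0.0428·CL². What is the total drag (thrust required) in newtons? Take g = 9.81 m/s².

D = 14800 N

In steady level flight, lift balances weight: W = mg = 24200 × 9.81 = 2.374×10^5 N.
q = ½ρv² = ½ × 0.754 × 195² = 14340 Pa.
CL = W/(q·S) = 2.374×10^5 / (14340 × 26.7) = 0.6202.
CD = 0.0221 + 0.0428 × 0.6202² = 0.03857.
D = q·S·CD = 14340 × 26.7 × 0.03857 = 14760 N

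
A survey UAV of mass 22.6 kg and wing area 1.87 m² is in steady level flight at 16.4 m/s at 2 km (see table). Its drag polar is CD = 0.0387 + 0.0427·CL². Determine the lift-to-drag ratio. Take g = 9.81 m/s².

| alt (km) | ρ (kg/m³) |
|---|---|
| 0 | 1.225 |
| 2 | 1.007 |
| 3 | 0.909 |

L/D = 12.3

At 2 km, from the table: ρ = 1.007 kg/m³.
Level flight ⇒ L = W = m·g = 22.6 × 9.81 = 221.71 N.
Dynamic pressure q = 0.5 × 1.007 × 16.4² = 135.4 Pa.
Required CL = L/(qS) = 221.71/(135.4·1.87) = 0.8755.
CD = 0.0387 + 0.0427 × 0.8755² = 0.07143.
L/D = CL/CD = 0.8755 / 0.07143 = 12.3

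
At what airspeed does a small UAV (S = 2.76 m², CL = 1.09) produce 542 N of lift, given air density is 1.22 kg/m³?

L = ½ρv²S·CL ⇒ v = √(2L/(ρ·S·CL))
v = √(2 × 542 / (1.22 × 2.76 × 1.09)) = √295.3 = 17.2 m/s

v = 17.2 m/s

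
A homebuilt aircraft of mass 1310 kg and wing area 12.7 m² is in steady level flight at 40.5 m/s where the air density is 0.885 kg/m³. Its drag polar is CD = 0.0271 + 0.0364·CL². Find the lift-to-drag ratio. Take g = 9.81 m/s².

In steady level flight, lift balances weight: W = mg = 1310 × 9.81 = 12851 N.
q = ½ρv² = ½ × 0.885 × 40.5² = 725.8 Pa.
Required CL = L/(qS) = 12851/(725.8·12.7) = 1.394.
CD = 0.0271 + 0.0364 × 1.394² = 0.09785.
L/D = CL/CD = 1.394 / 0.09785 = 14.2

L/D = 14.2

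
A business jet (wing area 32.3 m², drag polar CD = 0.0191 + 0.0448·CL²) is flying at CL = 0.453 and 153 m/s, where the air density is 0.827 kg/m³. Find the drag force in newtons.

D = 8850 N

CD = 0.0191 + 0.0448 × 0.453² = 0.02829
D = ½ρv²S·CD = ½ × 0.827 × 153² × 32.3 × 0.02829 = 8850 N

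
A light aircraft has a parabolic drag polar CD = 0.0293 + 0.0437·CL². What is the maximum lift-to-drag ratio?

For CD = CD0 + K·CL², (L/D)max occurs at CL* = √(CD0/K) and equals 1/(2√(K·CD0)).
(L/D)max = 1/(2√(0.0437 × 0.0293)) = 1/(2 × 0.03578) = 14

(L/D)max = 14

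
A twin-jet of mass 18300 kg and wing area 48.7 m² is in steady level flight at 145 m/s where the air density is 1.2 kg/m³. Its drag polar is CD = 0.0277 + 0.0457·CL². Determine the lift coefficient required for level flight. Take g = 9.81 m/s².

CL = 0.292

Level flight ⇒ L = W = m·g = 18300 × 9.81 = 1.7952×10^5 N.
Dynamic pressure q = 0.5 × 1.2 × 145² = 12620 Pa.
CL = 2W/(ρv²S) = 2×1.7952×10^5/(1.2×145²×48.7) = 0.2922.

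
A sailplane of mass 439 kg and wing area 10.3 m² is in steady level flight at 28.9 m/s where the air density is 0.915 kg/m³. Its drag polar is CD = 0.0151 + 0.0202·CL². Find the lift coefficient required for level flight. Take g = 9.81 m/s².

CL = 1.09

Weight W = mg = 439 × 9.81 = 4306.6 N; in level flight L = W.
q = ½ρv² = ½ × 0.915 × 28.9² = 382.1 Pa.
CL = W/(q·S) = 4306.6 / (382.1 × 10.3) = 1.094.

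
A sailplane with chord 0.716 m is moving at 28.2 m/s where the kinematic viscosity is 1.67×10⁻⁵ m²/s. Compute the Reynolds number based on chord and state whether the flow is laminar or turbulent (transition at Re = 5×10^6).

Re = v·c/ν = 28.2 × 0.716 / (1.67×10⁻⁵) = 1.21×10^6
Since 1.21×10^6 < 5×10^6, the flow is laminar.

Re = 1.21×10^6 (laminar)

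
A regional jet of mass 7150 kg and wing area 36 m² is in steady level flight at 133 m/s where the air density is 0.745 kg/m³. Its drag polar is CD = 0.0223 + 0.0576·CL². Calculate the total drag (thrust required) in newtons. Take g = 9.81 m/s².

D = 6480 N

Level flight ⇒ L = W = m·g = 7150 × 9.81 = 70142 N.
Dynamic pressure q = 0.5 × 0.745 × 133² = 6589 Pa.
CL = W/(q·S) = 70142 / (6589 × 36) = 0.2957.
CD = 0.0223 + 0.0576 × 0.2957² = 0.02734.
D = q·S·CD = 6589 × 36 × 0.02734 = 6484 N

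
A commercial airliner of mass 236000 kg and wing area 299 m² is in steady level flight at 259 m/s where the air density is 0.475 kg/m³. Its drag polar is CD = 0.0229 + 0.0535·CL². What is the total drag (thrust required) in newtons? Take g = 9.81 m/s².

D = 1.69×10^5 N

In steady level flight, lift balances weight: W = mg = 236000 × 9.81 = 2.3152×10^6 N.
Dynamic pressure q = 0.5 × 0.475 × 259² = 15930 Pa.
Required CL = L/(qS) = 2.3152×10^6/(15930·299) = 0.486.
CD = 0.0229 + 0.0535 × 0.486² = 0.03554.
D = q·S·CD = 15930 × 299 × 0.03554 = 1.693×10^5 N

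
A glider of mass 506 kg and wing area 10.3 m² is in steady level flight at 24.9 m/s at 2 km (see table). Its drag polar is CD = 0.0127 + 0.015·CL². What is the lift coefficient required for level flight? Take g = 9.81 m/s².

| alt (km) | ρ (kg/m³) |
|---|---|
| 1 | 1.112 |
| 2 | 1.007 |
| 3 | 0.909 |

CL = 1.54

At 2 km, from the table: ρ = 1.007 kg/m³.
Weight W = mg = 506 × 9.81 = 4963.9 N; in level flight L = W.
q = ½ρv² = ½ × 1.007 × 24.9² = 312.2 Pa.
Required CL = L/(qS) = 4963.9/(312.2·10.3) = 1.544.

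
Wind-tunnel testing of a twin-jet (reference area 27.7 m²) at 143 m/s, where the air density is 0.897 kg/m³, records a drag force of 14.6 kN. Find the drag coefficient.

From D = ½ρv²S·CD, rearranging gives CD = 2D/(ρv²S).
CD = 2 × 14600 / (0.897 × 143² × 27.7) = 0.0575

CD = 0.0575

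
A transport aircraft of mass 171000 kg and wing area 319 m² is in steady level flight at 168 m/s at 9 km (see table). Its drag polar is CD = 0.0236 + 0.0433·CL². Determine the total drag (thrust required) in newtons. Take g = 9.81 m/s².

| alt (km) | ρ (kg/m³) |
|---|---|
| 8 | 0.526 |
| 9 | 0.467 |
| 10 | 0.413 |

At 9 km, from the table: ρ = 0.467 kg/m³.
Weight W = mg = 171000 × 9.81 = 1.6775×10^6 N; in level flight L = W.
Dynamic pressure q = 0.5 × 0.467 × 168² = 6590 Pa.
Required CL = L/(qS) = 1.6775×10^6/(6590·319) = 0.7979.
CD = 0.0236 + 0.0433 × 0.7979² = 0.05117.
D = q·S·CD = 6590 × 319 × 0.05117 = 1.076×10^5 N

D = 1.08×10^5 N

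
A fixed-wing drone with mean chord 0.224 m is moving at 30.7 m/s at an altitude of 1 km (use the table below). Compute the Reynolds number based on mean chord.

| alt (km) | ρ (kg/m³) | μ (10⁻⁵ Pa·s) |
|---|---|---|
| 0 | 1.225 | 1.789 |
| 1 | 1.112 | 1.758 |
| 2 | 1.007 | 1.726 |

At 1 km, from the table: ρ = 1.112 kg/m³, μ = 1.758×10⁻⁵ Pa·s.
Re = ρ·v·c/μ = 1.112 × 30.7 × 0.224 / (1.758×10⁻⁵) = 4.35×10^5

Re = 4.35×10^5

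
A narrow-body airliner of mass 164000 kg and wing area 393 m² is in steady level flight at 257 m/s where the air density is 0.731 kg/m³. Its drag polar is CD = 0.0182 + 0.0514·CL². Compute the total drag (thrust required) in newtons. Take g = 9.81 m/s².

In steady level flight, lift balances weight: W = mg = 164000 × 9.81 = 1.6088×10^6 N.
Dynamic pressure q = 0.5 × 0.731 × 257² = 24140 Pa.
CL = 2W/(ρv²S) = 2×1.6088×10^6/(0.731×257²×393) = 0.1696.
CD = 0.0182 + 0.0514 × 0.1696² = 0.01968.
D = q·S·CD = 24140 × 393 × 0.01968 = 1.867×10^5 N

D = 1.87×10^5 N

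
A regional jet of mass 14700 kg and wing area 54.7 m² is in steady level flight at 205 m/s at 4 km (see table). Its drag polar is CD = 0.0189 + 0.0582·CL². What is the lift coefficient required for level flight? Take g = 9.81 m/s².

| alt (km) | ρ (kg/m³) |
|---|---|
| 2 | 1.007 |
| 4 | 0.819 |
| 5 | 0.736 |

CL = 0.153

At 4 km, from the table: ρ = 0.819 kg/m³.
Level flight ⇒ L = W = m·g = 14700 × 9.81 = 1.4421×10^5 N.
q = ½ρv² = ½ × 0.819 × 205² = 17210 Pa.
CL = 2W/(ρv²S) = 2×1.4421×10^5/(0.819×205²×54.7) = 0.1532.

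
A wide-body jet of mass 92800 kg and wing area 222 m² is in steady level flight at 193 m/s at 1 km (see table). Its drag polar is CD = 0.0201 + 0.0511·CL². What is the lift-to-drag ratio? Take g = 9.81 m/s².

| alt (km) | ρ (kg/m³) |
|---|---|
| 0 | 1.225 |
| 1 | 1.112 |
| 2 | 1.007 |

L/D = 8.96

At 1 km, from the table: ρ = 1.112 kg/m³.
Level flight ⇒ L = W = m·g = 92800 × 9.81 = 9.1037×10^5 N.
q = ½ρv² = ½ × 1.112 × 193² = 20710 Pa.
CL = W/(q·S) = 9.1037×10^5 / (20710 × 222) = 0.198.
CD = 0.0201 + 0.0511 × 0.198² = 0.0221.
L/D = CL/CD = 0.198 / 0.0221 = 8.96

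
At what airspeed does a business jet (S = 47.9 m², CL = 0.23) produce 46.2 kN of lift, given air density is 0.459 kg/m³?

v = 135 m/s

L = ½ρv²S·CL ⇒ v = √(2L/(ρ·S·CL))
v = √(2 × 46200 / (0.459 × 47.9 × 0.23)) = √18270 = 135 m/s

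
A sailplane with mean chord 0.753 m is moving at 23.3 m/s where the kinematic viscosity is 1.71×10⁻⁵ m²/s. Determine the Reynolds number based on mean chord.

Re = v·c/ν = 23.3 × 0.753 / (1.71×10⁻⁵) = 1.03×10^6

Re = 1.03×10^6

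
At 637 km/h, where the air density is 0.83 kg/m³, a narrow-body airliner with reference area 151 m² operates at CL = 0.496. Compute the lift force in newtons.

L = 9.73×10^5 N

Convert speed: v = 637 km/h ÷ 3.6 = 176.9 m/s.
L = ½ρv²S·CL = ½ × 0.83 × 176.9² × 151 × 0.496 = 9.73×10^5 N ≈ 973 kN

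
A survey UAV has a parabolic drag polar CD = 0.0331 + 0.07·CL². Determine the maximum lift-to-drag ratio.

(L/D)max = 10.4

For CD = CD0 + K·CL², (L/D)max occurs at CL* = √(CD0/K) and equals 1/(2√(K·CD0)).
(L/D)max = 1/(2√(0.07 × 0.0331)) = 1/(2 × 0.04814) = 10.4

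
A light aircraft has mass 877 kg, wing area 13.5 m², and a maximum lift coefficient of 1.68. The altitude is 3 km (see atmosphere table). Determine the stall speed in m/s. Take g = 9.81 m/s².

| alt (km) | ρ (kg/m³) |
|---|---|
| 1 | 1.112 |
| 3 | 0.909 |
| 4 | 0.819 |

At 3 km, from the table: ρ = 0.909 kg/m³.
Weight W = mg = 877 × 9.81 = 8603 N.
From L = ½ρV²S·CL,max = W: V_stall = √(2W/(ρSCL,max)) = √(2·8603/(0.909·13.5·1.68))
V_stall = √834.6 = 28.9 m/s

V_stall = 28.9 m/s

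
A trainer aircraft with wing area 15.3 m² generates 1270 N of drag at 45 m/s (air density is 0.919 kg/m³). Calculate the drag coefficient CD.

From D = ½ρv²S·CD, rearranging gives CD = 2D/(ρv²S).
CD = 2 × 1270 / (0.919 × 45² × 15.3) = 0.0892

CD = 0.0892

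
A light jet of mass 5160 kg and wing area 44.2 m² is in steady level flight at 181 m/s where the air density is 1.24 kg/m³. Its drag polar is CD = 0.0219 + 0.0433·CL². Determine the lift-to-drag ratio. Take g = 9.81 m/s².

L/D = 2.56

Level flight ⇒ L = W = m·g = 5160 × 9.81 = 50620 N.
Dynamic pressure q = 0.5 × 1.24 × 181² = 20310 Pa.
CL = 2W/(ρv²S) = 2×50620/(1.24×181²×44.2) = 0.05638.
CD = 0.0219 + 0.0433 × 0.05638² = 0.02204.
L/D = CL/CD = 0.05638 / 0.02204 = 2.56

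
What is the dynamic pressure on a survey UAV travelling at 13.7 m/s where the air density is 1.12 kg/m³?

q = ½ρv² = ½ × 1.12 × 13.7² = 105 Pa

q = 105 Pa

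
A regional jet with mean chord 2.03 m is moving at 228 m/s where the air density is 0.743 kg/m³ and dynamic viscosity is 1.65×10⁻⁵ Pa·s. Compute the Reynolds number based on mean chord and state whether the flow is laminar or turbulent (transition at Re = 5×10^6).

Re = 2.08×10^7 (turbulent)

Re = ρ·v·c/μ = 0.743 × 228 × 2.03 / (1.65×10⁻⁵) = 2.08×10^7
Since 2.08×10^7 > 5×10^6, the flow is turbulent.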